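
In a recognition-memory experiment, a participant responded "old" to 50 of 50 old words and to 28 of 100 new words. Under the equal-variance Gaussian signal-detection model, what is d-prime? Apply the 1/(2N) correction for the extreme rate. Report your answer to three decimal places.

d-prime = 2.909

The hit rate is 50/50 = 1, so apply the 1/(2N) correction: H → 1 − 1/(2·50) = 0.99000.
z(H) = z(0.99000) = 2.3263
z(FA) = z(0.28000) = -0.5828
d' = 2.3263 − (-0.5828) = 2.9091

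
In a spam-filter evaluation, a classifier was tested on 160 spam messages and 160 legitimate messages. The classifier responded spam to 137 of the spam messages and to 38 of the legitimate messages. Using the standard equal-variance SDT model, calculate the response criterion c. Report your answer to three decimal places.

c = -0.175

H = 137/160 = 0.8562
FA = 38/160 = 0.2375
Φ⁻¹(H) = 1.0634
Φ⁻¹(FA) = -0.7144
c = −½·[z(H) + z(FA)] = −0.5 × (1.0634 + (-0.7144)) = -0.1745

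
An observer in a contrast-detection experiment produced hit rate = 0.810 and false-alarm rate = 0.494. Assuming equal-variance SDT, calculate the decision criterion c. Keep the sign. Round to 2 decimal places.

z(H) = 0.8779
z(FA) = -0.0150
c = −½·[z(H) + z(FA)] = −0.5 × (0.8779 + (-0.0150)) = -0.43145

c = -0.43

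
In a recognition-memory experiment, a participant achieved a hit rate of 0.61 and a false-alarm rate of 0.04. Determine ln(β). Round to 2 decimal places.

z(0.61) = 0.279, z(0.04) = -1.751
ln β = −½·[z(H)² − z(FA)²] = −0.5 × (0.078 − 3.066) = 1.494

ln β = 1.49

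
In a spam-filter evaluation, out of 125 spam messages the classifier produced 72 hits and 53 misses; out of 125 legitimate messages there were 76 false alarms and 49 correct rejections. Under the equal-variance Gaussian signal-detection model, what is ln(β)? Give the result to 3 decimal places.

ln β = 0.019

H = 72/125 = 0.5760
FA = 76/125 = 0.6080
Φ⁻¹(H) = 0.1917
Φ⁻¹(FA) = 0.2741
ln β = −½·[z(H)² − z(FA)²] = −0.5 × (0.0367 − 0.0751) = 0.0192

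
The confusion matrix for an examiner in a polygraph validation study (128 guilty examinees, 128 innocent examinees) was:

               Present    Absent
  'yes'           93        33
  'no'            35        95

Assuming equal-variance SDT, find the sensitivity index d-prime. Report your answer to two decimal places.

H = 93/128 = 0.7266
FA = 33/128 = 0.2578
z(H) = z(0.7266) = 0.6026
z(FA) = z(0.2578) = -0.6501
d' = z(H) − z(FA) = 0.6026 − (-0.6501) = 1.2527

d-prime = 1.25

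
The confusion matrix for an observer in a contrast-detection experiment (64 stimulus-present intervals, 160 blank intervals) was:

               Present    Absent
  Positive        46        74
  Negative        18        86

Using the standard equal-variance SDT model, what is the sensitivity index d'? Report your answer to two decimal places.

d' = 0.67

H = 46/64 = 0.7188
FA = 74/160 = 0.4625
z(0.7188) = 0.579, z(0.4625) = -0.094
d' = z(H) − z(FA) = 0.579 − (-0.094) = 0.673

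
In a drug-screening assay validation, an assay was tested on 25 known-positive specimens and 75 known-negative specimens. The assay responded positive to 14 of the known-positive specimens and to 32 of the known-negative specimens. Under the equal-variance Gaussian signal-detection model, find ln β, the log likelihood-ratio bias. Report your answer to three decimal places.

H = 14/25 = 0.5600
FA = 32/75 = 0.4267
Φ⁻¹(H) = 0.1510
Φ⁻¹(FA) = -0.1848
ln β = −½·[z(H)² − z(FA)²] = −0.5 × (0.0228 − 0.0342) = 0.0057

ln β = 0.006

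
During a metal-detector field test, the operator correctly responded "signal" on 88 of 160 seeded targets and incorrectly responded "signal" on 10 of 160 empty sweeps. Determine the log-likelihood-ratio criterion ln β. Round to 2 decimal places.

H = 88/160 = 0.5500
FA = 10/160 = 0.0625
Φ⁻¹(H) = 0.126
Φ⁻¹(FA) = -1.534
ln β = −½·[z(H)² − z(FA)²] = −0.5 × (0.016 − 2.353) = 1.1685

ln β = 1.17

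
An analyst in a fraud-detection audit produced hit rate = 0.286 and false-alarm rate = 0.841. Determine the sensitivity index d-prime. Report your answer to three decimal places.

d-prime = -1.564

z(H) = -0.5651
z(FA) = 0.9986
d' = z(H) − z(FA) = -0.5651 − 0.9986 = -1.5637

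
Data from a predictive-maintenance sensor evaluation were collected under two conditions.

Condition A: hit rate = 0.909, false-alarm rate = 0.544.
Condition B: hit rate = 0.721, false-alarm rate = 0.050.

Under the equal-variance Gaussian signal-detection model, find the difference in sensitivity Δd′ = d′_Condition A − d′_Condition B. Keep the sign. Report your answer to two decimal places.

Δd′ = -1.01

Condition A: z(0.909) = 1.335, z(0.544) = 0.111, d' = 1.224
Condition B: z(0.721) = 0.586, z(0.050) = -1.645, d' = 2.231
Δd' = d'_Condition A − d'_Condition B = 1.224 − 2.231 = -1.007
Condition B has the higher sensitivity.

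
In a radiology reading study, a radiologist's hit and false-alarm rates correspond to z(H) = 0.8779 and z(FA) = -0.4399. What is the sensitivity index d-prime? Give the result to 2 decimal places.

d-prime = 1.32

d' = z(H) − z(FA) = 0.8779 − (-0.4399) = 1.3178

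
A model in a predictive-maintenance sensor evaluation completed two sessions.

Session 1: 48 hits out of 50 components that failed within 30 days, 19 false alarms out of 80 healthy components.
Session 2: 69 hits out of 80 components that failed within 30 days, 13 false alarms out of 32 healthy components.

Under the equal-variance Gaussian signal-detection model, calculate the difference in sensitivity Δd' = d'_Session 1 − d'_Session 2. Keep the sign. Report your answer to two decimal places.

Δd' = 1.14

Session 1: z(0.9600) = 1.751, z(0.2375) = -0.714, d' = 2.465
Session 2: z(0.8625) = 1.092, z(0.4062) = -0.237, d' = 1.329
Δd' = d'_Session 1 − d'_Session 2 = 2.465 − 1.329 = 1.136
Session 1 has the higher sensitivity.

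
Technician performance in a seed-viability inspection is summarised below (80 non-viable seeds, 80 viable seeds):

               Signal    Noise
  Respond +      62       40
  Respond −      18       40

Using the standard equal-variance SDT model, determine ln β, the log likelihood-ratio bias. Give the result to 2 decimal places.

H = 62/80 = 0.7750
FA = 40/80 = 0.5000
z(0.7750) = 0.755, z(0.5000) = 0.000
ln β = −½·[z(H)² − z(FA)²] = −0.5 × (0.570 − 0.000) = -0.285

ln β = -0.29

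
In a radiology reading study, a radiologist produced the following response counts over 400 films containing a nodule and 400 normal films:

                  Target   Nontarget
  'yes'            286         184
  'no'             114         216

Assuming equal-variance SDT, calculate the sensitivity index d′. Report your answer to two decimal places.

H = 286/400 = 0.7150
FA = 184/400 = 0.4600
Φ⁻¹(H) = Φ⁻¹(0.7150) = 0.5681
Φ⁻¹(FA) = Φ⁻¹(0.4600) = -0.1004
d' = z(H) − z(FA) = 0.5681 − (-0.1004) = 0.6685

d′ = 0.67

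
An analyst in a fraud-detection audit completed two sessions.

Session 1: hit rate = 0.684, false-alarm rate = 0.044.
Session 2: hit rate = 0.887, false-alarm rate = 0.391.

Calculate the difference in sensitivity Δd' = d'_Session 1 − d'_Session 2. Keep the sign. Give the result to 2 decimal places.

Session 1: z(0.684) = 0.479, z(0.044) = -1.706, d' = 2.185
Session 2: z(0.887) = 1.211, z(0.391) = -0.277, d' = 1.488
Δd' = d'_Session 1 − d'_Session 2 = 2.185 − 1.488 = 0.697
Session 1 has the higher sensitivity.

Δd' = 0.70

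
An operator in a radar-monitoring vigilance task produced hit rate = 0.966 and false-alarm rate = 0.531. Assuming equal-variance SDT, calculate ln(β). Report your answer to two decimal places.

ln β = -1.66

z(0.966) = 1.825, z(0.531) = 0.078
ln β = −½·[z(H)² − z(FA)²] = −0.5 × (3.331 − 0.006) = -1.6625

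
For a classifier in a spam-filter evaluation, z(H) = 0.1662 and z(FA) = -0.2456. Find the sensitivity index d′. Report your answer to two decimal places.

d′ = 0.41

d' = z(H) − z(FA) = 0.1662 − (-0.2456) = 0.4118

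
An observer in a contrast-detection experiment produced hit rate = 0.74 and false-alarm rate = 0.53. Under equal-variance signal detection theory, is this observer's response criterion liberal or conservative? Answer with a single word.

z(H) = 0.643, z(FA) = 0.075
c = −½·(z(H) + z(FA)) = -0.359
c < 0 → liberal criterion (biased toward responding “yes”).

liberal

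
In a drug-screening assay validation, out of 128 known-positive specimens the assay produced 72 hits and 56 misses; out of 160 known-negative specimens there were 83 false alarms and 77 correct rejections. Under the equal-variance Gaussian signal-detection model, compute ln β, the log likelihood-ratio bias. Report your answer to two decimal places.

H = 72/128 = 0.5625
FA = 83/160 = 0.5188
z(0.5625) = 0.157, z(0.5188) = 0.047
ln β = −½·[z(H)² − z(FA)²] = −0.5 × (0.025 − 0.002) = -0.0115

ln β = -0.01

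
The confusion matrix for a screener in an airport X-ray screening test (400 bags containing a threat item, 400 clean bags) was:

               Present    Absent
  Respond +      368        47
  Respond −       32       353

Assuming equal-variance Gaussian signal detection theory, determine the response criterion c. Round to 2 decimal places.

H = 368/400 = 0.9200
FA = 47/400 = 0.1175
Φ⁻¹(H) = Φ⁻¹(0.9200) = 1.405
Φ⁻¹(FA) = Φ⁻¹(0.1175) = -1.188
c = −½·[z(H) + z(FA)] = −0.5 × (1.405 + (-1.188)) = -0.1085
c < 0: the screener has a liberal response bias.

c = -0.11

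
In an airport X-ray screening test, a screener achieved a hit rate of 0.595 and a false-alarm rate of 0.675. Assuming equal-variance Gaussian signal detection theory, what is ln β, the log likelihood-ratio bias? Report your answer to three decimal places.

z(H) = z(0.595) = 0.2404
z(FA) = z(0.675) = 0.4538
ln β = −½·[z(H)² − z(FA)²] = −0.5 × (0.0578 − 0.2059) = 0.07405

ln β = 0.074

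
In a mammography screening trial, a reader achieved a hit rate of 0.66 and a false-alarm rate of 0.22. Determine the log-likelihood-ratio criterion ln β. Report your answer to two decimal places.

z(H) = z(0.66) = 0.412
z(FA) = z(0.22) = -0.772
ln β = −½·[z(H)² − z(FA)²] = −0.5 × (0.170 − 0.596) = 0.213

ln β = 0.21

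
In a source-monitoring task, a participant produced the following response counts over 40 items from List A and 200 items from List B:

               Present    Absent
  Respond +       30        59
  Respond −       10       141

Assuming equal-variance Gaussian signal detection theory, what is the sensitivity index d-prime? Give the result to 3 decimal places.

H = 30/40 = 0.7500
FA = 59/200 = 0.2950
z(0.7500) = 0.6745, z(0.2950) = -0.5388
d' = z(H) − z(FA) = 0.6745 − (-0.5388) = 1.2133

d-prime = 1.213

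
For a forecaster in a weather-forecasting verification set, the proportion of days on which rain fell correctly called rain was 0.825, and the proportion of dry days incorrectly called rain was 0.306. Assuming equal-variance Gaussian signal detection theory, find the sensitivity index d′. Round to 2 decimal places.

z(H) = z(0.825) = 0.9346
z(FA) = z(0.306) = -0.5072
d' = z(H) − z(FA) = 0.9346 − (-0.5072) = 1.4418

d′ = 1.44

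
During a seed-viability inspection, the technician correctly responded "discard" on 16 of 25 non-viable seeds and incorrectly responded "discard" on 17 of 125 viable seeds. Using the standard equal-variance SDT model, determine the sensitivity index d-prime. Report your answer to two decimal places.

H = 16/25 = 0.6400
FA = 17/125 = 0.1360
Φ⁻¹(0.6400) = 0.358, Φ⁻¹(0.1360) = -1.098
d' = z(H) − z(FA) = 0.358 − (-1.098) = 1.456

d-prime = 1.46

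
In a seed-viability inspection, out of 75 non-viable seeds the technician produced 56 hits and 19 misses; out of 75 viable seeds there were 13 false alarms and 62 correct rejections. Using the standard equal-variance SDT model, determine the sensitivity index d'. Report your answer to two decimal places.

d' = 1.61

H = 56/75 = 0.7467
FA = 13/75 = 0.1733
z(0.7467) = 0.6641, z(0.1733) = -0.9412
d' = z(H) − z(FA) = 0.6641 − (-0.9412) = 1.6053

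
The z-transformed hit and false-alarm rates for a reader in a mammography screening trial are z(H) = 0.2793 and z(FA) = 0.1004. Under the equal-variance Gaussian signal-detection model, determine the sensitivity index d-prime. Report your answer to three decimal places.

d' = z(H) − z(FA) = 0.2793 − 0.1004 = 0.1789

d-prime = 0.179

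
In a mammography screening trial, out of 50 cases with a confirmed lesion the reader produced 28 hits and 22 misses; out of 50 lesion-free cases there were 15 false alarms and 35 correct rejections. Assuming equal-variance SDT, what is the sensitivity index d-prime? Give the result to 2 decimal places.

d-prime = 0.68

H = 28/50 = 0.5600
FA = 15/50 = 0.3000
z(0.5600) = 0.1510, z(0.3000) = -0.5244
d' = z(H) − z(FA) = 0.1510 − (-0.5244) = 0.6754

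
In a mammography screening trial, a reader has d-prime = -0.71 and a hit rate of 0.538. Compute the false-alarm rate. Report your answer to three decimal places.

false-alarm rate = 0.790

z(hit rate) = z(0.538) = 0.0954
z(FA) = z(H) − d' = 0.0954 − (-0.71) = 0.8054
false-alarm rate = Φ(0.8054) = 0.7897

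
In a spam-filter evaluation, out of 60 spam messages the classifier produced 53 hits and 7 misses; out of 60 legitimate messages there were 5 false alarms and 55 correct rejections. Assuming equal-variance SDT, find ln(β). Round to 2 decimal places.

H = 53/60 = 0.8833
FA = 5/60 = 0.0833
Φ⁻¹(0.8833) = 1.192, Φ⁻¹(0.0833) = -1.383
ln β = −½·[z(H)² − z(FA)²] = −0.5 × (1.421 − 1.913) = 0.246

ln β = 0.25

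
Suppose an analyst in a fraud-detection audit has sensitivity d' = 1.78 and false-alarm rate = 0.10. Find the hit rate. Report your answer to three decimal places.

z(false-alarm rate) = z(0.10) = -1.2816
z(H) = z(FA) + d' = -1.2816 + 1.78 = 0.4984
hit rate = Φ(0.4984) = 0.6909

hit rate = 0.691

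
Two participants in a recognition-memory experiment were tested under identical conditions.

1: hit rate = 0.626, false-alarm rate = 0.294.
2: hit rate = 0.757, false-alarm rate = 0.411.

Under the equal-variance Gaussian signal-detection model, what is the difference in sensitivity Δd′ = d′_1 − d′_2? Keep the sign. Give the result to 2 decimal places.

Δd′ = -0.06

1: z(0.626) = 0.321, z(0.294) = -0.542, d' = 0.863
2: z(0.757) = 0.697, z(0.411) = -0.225, d' = 0.922
Δd' = d'_1 − d'_2 = 0.863 − 0.922 = -0.059
2 has the higher sensitivity.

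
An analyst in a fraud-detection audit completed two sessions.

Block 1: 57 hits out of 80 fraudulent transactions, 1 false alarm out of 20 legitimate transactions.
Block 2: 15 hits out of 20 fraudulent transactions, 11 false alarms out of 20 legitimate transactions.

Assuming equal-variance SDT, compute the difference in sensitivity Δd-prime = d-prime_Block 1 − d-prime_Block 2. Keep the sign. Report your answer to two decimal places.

Block 1: z(0.7125) = 0.561, z(0.0500) = -1.645, d' = 2.206
Block 2: z(0.7500) = 0.674, z(0.5500) = 0.126, d' = 0.548
Δd' = d'_Block 1 − d'_Block 2 = 2.206 − 0.548 = 1.658
Block 1 has the higher sensitivity.

Δd-prime = 1.66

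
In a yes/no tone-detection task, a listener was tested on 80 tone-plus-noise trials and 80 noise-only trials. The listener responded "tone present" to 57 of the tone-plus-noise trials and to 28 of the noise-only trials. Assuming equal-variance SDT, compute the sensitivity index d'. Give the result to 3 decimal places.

d' = 0.946

H = 57/80 = 0.7125
FA = 28/80 = 0.3500
Φ⁻¹(H) = 0.5607
Φ⁻¹(FA) = -0.3853
d' = z(H) − z(FA) = 0.5607 − (-0.3853) = 0.9460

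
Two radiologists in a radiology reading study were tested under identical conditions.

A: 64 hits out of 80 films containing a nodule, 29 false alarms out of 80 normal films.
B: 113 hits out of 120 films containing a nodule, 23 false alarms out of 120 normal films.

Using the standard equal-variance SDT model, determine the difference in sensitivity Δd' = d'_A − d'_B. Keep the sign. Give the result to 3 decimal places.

Δd' = -1.247

A: z(0.8000) = 0.8416, z(0.3625) = -0.3518, d' = 1.1934
B: z(0.9417) = 1.5692, z(0.1917) = -0.8716, d' = 2.4408
Δd' = d'_A − d'_B = 1.1934 − 2.4408 = -1.2474
B has the higher sensitivity.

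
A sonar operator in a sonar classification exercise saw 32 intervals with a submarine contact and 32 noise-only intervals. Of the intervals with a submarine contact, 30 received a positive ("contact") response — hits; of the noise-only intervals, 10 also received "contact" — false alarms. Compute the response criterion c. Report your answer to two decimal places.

H = 30/32 = 0.9375
FA = 10/32 = 0.3125
z(0.9375) = 1.5341, z(0.3125) = -0.4888
c = −½·[z(H) + z(FA)] = −0.5 × (1.5341 + (-0.4888)) = -0.52265
c < 0: the sonar operator has a liberal response bias.

c = -0.52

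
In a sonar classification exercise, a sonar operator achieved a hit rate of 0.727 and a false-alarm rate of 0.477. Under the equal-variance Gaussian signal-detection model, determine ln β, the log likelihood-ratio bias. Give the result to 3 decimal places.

ln β = -0.181

z(0.727) = 0.6038, z(0.477) = -0.0577
ln β = −½·[z(H)² − z(FA)²] = −0.5 × (0.3646 − 0.0033) = -0.18065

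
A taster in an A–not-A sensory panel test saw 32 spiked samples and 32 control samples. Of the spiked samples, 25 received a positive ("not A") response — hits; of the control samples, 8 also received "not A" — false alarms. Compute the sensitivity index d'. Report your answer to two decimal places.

H = 25/32 = 0.7812
FA = 8/32 = 0.2500
Φ⁻¹(0.7812) = 0.7763, Φ⁻¹(0.2500) = -0.6745
d' = z(H) − z(FA) = 0.7763 − (-0.6745) = 1.4508

d' = 1.45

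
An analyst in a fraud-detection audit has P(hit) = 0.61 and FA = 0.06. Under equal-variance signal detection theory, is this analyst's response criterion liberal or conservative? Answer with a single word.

conservative

z(H) = 0.279, z(FA) = -1.555
c = −½·(z(H) + z(FA)) = 0.638
c > 0 → conservative criterion (biased toward responding “no”).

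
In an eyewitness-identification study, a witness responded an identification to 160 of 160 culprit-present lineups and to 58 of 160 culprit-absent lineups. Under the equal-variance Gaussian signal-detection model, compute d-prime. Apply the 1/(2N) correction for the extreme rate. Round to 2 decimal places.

d-prime = 3.09

The hit rate is 160/160 = 1, so apply the 1/(2N) correction: H → 1 − 1/(2·160) = 0.99687.
z(H) = z(0.99687) = 2.734
z(FA) = z(0.36250) = -0.352
d' = 2.734 − (-0.352) = 3.086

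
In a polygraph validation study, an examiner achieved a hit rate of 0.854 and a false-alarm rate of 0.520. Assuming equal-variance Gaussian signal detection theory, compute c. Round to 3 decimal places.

c = -0.552

z(0.854) = 1.0537, z(0.520) = 0.0502
c = −½·[z(H) + z(FA)] = −0.5 × (1.0537 + 0.0502) = -0.55195
c < 0: the examiner has a liberal response bias.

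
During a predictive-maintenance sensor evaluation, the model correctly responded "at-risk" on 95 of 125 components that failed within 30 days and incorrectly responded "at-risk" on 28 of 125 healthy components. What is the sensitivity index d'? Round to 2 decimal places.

H = 95/125 = 0.7600
FA = 28/125 = 0.2240
z(0.7600) = 0.706, z(0.2240) = -0.759
d' = z(H) − z(FA) = 0.706 − (-0.759) = 1.465

d' = 1.47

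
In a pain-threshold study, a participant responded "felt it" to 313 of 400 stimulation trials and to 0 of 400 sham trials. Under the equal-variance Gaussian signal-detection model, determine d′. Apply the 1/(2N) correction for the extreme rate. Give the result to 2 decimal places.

d′ = 3.80

The false-alarm rate is 0/400 = 0, so apply the 1/(2N) correction: FA → 1/(2·400) = 0.00125.
z(H) = z(0.78250) = 0.781
z(FA) = z(0.00125) = -3.023
d' = 0.781 − (-3.023) = 3.804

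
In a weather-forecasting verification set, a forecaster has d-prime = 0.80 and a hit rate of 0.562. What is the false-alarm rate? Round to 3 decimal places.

z(hit rate) = z(0.562) = 0.1560
z(FA) = z(H) − d' = 0.1560 − 0.80 = -0.6440
false-alarm rate = Φ(-0.6440) = 0.2598

false-alarm rate = 0.260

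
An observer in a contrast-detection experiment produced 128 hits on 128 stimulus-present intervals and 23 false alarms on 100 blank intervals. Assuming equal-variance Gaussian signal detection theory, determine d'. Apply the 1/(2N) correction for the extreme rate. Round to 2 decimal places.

d' = 3.40

The hit rate is 128/128 = 1, so apply the 1/(2N) correction: H → 1 − 1/(2·128) = 0.99609.
z(H) = z(0.99609) = 2.660
z(FA) = z(0.23000) = -0.739
d' = 2.660 − (-0.739) = 3.399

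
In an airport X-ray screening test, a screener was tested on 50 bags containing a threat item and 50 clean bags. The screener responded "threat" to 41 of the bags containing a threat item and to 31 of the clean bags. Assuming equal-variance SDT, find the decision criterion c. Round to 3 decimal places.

H = 41/50 = 0.8200
FA = 31/50 = 0.6200
z(H) = z(0.8200) = 0.9154
z(FA) = z(0.6200) = 0.3055
c = −½·[z(H) + z(FA)] = −0.5 × (0.9154 + 0.3055) = -0.61045
c < 0: the screener has a liberal response bias.

c = -0.610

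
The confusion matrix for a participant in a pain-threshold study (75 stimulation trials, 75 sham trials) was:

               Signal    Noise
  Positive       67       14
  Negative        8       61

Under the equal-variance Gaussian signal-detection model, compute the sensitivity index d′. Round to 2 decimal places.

d′ = 2.13

H = 67/75 = 0.8933
FA = 14/75 = 0.1867
Φ⁻¹(H) = Φ⁻¹(0.8933) = 1.244
Φ⁻¹(FA) = Φ⁻¹(0.1867) = -0.890
d' = z(H) − z(FA) = 1.244 − (-0.890) = 2.134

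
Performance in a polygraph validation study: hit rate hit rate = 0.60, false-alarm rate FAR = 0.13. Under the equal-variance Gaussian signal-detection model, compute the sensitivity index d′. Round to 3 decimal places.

Φ⁻¹(H) = 0.2533
Φ⁻¹(FA) = -1.1264
d' = z(H) − z(FA) = 0.2533 − (-1.1264) = 1.3797

d′ = 1.380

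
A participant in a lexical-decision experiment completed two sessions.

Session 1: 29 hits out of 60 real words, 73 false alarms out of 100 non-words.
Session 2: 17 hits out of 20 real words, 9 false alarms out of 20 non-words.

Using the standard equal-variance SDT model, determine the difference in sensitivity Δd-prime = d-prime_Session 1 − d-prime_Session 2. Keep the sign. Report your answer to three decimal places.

Session 1: z(0.4833) = -0.0419, z(0.7300) = 0.6128, d' = -0.6547
Session 2: z(0.8500) = 1.0364, z(0.4500) = -0.1257, d' = 1.1621
Δd' = d'_Session 1 − d'_Session 2 = -0.6547 − 1.1621 = -1.8168
Session 2 has the higher sensitivity.

Δd-prime = -1.817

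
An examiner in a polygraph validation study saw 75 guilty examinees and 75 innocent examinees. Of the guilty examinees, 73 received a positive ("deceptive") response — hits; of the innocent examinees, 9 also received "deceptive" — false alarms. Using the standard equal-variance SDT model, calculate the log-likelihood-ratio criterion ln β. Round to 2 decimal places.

ln β = -1.18

H = 73/75 = 0.9733
FA = 9/75 = 0.1200
z(H) = z(0.9733) = 1.932
z(FA) = z(0.1200) = -1.175
ln β = −½·[z(H)² − z(FA)²] = −0.5 × (3.733 − 1.381) = -1.176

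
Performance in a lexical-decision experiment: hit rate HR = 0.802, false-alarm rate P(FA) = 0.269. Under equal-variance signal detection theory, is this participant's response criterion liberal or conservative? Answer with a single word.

z(H) = 0.849, z(FA) = -0.616
c = −½·(z(H) + z(FA)) = -0.1165
c < 0 → liberal criterion (biased toward responding “yes”).

liberal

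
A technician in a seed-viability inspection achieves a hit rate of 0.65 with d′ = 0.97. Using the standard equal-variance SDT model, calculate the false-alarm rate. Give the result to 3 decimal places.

false-alarm rate = 0.279

z(hit rate) = z(0.65) = 0.3853
z(FA) = z(H) − d' = 0.3853 − 0.97 = -0.5847
false-alarm rate = Φ(-0.5847) = 0.2794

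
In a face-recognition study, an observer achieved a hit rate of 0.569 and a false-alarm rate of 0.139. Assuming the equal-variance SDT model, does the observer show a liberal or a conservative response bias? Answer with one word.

conservative

z(H) = 0.174, z(FA) = -1.085
c = −½·(z(H) + z(FA)) = 0.4555
c > 0 → conservative criterion (biased toward responding “no”).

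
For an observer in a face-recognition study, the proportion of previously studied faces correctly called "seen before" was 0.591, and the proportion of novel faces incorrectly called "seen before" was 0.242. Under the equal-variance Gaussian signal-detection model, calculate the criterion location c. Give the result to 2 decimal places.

c = 0.23

z(0.591) = 0.2301, z(0.242) = -0.6999
c = −½·[z(H) + z(FA)] = −0.5 × (0.2301 + (-0.6999)) = 0.2349
c > 0: the observer has a conservative response bias.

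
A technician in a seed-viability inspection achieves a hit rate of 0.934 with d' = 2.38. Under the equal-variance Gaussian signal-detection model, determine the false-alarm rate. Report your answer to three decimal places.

z(hit rate) = z(0.934) = 1.5063
z(FA) = z(H) − d' = 1.5063 − 2.38 = -0.8737
false-alarm rate = Φ(-0.8737) = 0.1911

false-alarm rate = 0.191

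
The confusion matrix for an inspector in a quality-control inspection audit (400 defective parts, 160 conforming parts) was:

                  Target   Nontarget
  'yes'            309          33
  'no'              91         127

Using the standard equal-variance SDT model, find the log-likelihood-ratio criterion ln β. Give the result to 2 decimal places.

ln β = 0.06

H = 309/400 = 0.7725
FA = 33/160 = 0.2062
z(H) = z(0.7725) = 0.747
z(FA) = z(0.2062) = -0.820
ln β = −½·[z(H)² − z(FA)²] = −0.5 × (0.558 − 0.672) = 0.057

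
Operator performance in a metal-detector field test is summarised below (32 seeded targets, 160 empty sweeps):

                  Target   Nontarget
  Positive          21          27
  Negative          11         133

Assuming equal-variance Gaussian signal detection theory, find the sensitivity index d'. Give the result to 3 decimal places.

d' = 1.361

H = 21/32 = 0.6562
FA = 27/160 = 0.1688
z(H) = z(0.6562) = 0.4021
z(FA) = z(0.1688) = -0.9589
d' = z(H) − z(FA) = 0.4021 − (-0.9589) = 1.3610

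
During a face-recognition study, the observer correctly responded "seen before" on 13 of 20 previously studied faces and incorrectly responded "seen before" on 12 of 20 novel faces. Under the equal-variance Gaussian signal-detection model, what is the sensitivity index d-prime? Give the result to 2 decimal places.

d-prime = 0.13

H = 13/20 = 0.6500
FA = 12/20 = 0.6000
z(H) = z(0.6500) = 0.385
z(FA) = z(0.6000) = 0.253
d' = z(H) − z(FA) = 0.385 − 0.253 = 0.132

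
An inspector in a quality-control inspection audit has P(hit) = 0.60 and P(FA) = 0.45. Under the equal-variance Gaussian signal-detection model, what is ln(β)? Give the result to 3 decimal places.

z(H) = 0.2533
z(FA) = -0.1257
ln β = −½·[z(H)² − z(FA)²] = −0.5 × (0.0642 − 0.0158) = -0.0242

ln β = -0.024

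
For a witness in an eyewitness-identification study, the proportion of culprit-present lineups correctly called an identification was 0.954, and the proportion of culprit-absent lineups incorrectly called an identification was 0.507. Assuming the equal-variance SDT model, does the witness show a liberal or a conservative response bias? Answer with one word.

liberal

z(H) = 1.685, z(FA) = 0.018
c = −½·(z(H) + z(FA)) = -0.8515
c < 0 → liberal criterion (biased toward responding “yes”).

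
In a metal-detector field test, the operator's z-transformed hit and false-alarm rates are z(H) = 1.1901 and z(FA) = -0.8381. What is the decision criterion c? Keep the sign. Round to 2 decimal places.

c = −½·[z(H) + z(FA)] = −½·(1.1901 + (-0.8381)) = -0.1760

c = -0.18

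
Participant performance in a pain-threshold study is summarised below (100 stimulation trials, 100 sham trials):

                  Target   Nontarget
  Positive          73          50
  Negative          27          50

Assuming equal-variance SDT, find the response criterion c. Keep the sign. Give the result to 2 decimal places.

H = 73/100 = 0.7300
FA = 50/100 = 0.5000
z(H) = z(0.7300) = 0.6128
z(FA) = z(0.5000) = 0.0000
c = −½·[z(H) + z(FA)] = −0.5 × (0.6128 + 0.0000) = -0.3064
c < 0: the participant has a liberal response bias.

c = -0.31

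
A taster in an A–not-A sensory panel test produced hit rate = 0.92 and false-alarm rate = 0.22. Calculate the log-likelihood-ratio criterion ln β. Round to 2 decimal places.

z(H) = 1.405
z(FA) = -0.772
ln β = −½·[z(H)² − z(FA)²] = −0.5 × (1.974 − 0.596) = -0.689

ln β = -0.69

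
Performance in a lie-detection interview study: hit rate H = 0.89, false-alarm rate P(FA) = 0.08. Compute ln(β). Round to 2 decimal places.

ln β = 0.23

Φ⁻¹(0.89) = 1.227, Φ⁻¹(0.08) = -1.405
ln β = −½·[z(H)² − z(FA)²] = −0.5 × (1.506 − 1.974) = 0.234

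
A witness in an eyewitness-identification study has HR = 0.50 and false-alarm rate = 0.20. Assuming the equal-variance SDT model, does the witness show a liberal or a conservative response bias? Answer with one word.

conservative

z(H) = 0.000, z(FA) = -0.842
c = −½·(z(H) + z(FA)) = 0.421
c > 0 → conservative criterion (biased toward responding “no”).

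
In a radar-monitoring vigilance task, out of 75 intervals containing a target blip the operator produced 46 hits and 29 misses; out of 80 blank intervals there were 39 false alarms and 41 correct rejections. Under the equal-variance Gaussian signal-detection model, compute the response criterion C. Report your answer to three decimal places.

C = -0.128

H = 46/75 = 0.6133
FA = 39/80 = 0.4875
z(H) = z(0.6133) = 0.2879
z(FA) = z(0.4875) = -0.0313
c = −½·[z(H) + z(FA)] = −0.5 × (0.2879 + (-0.0313)) = -0.1283
c < 0: the operator has a liberal response bias.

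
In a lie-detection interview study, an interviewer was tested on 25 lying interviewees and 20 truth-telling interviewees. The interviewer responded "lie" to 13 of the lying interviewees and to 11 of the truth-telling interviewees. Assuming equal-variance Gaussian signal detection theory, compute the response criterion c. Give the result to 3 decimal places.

H = 13/25 = 0.5200
FA = 11/20 = 0.5500
z(H) = 0.0502
z(FA) = 0.1257
c = −½·[z(H) + z(FA)] = −0.5 × (0.0502 + 0.1257) = -0.08795
c < 0: the interviewer has a liberal response bias.

c = -0.088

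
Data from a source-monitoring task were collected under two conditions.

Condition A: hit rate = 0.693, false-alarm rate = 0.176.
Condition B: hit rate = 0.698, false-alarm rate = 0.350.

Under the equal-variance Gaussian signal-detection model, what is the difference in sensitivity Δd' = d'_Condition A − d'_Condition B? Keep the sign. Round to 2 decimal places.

Condition A: z(0.693) = 0.504, z(0.176) = -0.931, d' = 1.435
Condition B: z(0.698) = 0.519, z(0.350) = -0.385, d' = 0.904
Δd' = d'_Condition A − d'_Condition B = 1.435 − 0.904 = 0.531
Condition A has the higher sensitivity.

Δd' = 0.53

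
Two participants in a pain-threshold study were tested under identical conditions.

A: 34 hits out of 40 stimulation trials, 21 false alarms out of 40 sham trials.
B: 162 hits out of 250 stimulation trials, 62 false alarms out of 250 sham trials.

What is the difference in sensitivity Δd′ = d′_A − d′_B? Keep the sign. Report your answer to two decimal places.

Δd′ = -0.09

A: z(0.8500) = 1.036, z(0.5250) = 0.063, d' = 0.973
B: z(0.6480) = 0.380, z(0.2480) = -0.681, d' = 1.061
Δd' = d'_A − d'_B = 0.973 − 1.061 = -0.088
B has the higher sensitivity.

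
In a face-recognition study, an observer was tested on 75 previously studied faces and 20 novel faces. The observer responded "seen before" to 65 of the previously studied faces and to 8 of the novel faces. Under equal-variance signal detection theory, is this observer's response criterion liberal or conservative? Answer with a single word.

z(H) = 1.111, z(FA) = -0.253
c = −½·(z(H) + z(FA)) = -0.429
c < 0 → liberal criterion (biased toward responding “yes”).

liberal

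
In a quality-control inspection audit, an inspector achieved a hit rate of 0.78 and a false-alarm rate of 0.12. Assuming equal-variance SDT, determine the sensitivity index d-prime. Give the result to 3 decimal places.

d-prime = 1.947

Φ⁻¹(H) = 0.7722
Φ⁻¹(FA) = -1.1750
d' = z(H) − z(FA) = 0.7722 − (-1.1750) = 1.9472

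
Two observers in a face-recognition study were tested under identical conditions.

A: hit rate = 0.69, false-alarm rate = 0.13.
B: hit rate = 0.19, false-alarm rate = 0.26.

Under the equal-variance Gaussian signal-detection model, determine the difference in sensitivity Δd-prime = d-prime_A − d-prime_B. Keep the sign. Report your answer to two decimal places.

Δd-prime = 1.86

A: z(0.69) = 0.496, z(0.13) = -1.126, d' = 1.622
B: z(0.19) = -0.878, z(0.26) = -0.643, d' = -0.235
Δd' = d'_A − d'_B = 1.622 − (-0.235) = 1.857
A has the higher sensitivity.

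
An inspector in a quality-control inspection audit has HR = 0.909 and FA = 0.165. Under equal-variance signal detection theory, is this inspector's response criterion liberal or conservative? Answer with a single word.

z(H) = 1.335, z(FA) = -0.974
c = −½·(z(H) + z(FA)) = -0.1805
c < 0 → liberal criterion (biased toward responding “yes”).

liberal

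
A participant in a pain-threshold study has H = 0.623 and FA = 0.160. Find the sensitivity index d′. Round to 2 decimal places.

d′ = 1.31

z(0.623) = 0.3134, z(0.160) = -0.9945
d' = z(H) − z(FA) = 0.3134 − (-0.9945) = 1.3079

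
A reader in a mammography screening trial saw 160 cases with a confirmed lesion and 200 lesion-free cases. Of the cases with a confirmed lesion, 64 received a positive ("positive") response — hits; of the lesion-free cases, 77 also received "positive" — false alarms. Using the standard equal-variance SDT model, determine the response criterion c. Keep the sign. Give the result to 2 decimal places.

H = 64/160 = 0.4000
FA = 77/200 = 0.3850
Φ⁻¹(H) = -0.2533
Φ⁻¹(FA) = -0.2924
c = −½·[z(H) + z(FA)] = −0.5 × (-0.2533 + (-0.2924)) = 0.27285

c = 0.27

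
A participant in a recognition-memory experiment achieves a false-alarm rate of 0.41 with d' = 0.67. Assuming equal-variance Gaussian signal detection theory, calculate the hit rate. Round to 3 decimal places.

z(false-alarm rate) = z(0.41) = -0.2275
z(H) = z(FA) + d' = -0.2275 + 0.67 = 0.4425
hit rate = Φ(0.4425) = 0.6709

hit rate = 0.671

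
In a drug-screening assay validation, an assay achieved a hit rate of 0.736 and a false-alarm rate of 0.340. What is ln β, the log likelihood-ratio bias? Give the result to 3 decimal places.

ln β = -0.114

z(0.736) = 0.6311, z(0.340) = -0.4125
ln β = −½·[z(H)² − z(FA)²] = −0.5 × (0.3983 − 0.1702) = -0.11405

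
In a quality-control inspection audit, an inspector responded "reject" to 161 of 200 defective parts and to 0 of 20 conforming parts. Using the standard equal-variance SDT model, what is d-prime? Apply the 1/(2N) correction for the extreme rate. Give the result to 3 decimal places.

The false-alarm rate is 0/20 = 0, so apply the 1/(2N) correction: FA → 1/(2·20) = 0.02500.
z(H) = z(0.80500) = 0.8596
z(FA) = z(0.02500) = -1.9600
d' = 0.8596 − (-1.9600) = 2.8196

d-prime = 2.820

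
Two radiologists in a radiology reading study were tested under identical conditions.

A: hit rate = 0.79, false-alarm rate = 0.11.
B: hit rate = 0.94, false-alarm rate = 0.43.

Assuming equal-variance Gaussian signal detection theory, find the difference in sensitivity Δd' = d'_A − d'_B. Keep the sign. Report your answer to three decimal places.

Δd' = 0.302

A: z(0.79) = 0.8064, z(0.11) = -1.2265, d' = 2.0329
B: z(0.94) = 1.5548, z(0.43) = -0.1764, d' = 1.7312
Δd' = d'_A − d'_B = 2.0329 − 1.7312 = 0.3017
A has the higher sensitivity.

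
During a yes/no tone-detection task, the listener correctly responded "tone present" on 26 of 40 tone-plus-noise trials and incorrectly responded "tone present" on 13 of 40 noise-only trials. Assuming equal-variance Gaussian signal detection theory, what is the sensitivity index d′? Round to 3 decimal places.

H = 26/40 = 0.6500
FA = 13/40 = 0.3250
z(H) = z(0.6500) = 0.3853
z(FA) = z(0.3250) = -0.4538
d' = z(H) − z(FA) = 0.3853 − (-0.4538) = 0.8391

d′ = 0.839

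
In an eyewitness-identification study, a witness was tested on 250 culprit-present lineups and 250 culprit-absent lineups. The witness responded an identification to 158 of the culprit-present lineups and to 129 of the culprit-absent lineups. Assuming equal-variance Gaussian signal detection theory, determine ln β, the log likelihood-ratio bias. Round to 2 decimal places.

H = 158/250 = 0.6320
FA = 129/250 = 0.5160
z(H) = 0.337
z(FA) = 0.040
ln β = −½·[z(H)² − z(FA)²] = −0.5 × (0.114 − 0.002) = -0.056

ln β = -0.06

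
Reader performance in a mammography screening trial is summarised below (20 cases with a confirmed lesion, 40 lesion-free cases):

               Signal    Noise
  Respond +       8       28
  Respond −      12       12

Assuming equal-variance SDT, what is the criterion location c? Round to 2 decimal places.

H = 8/20 = 0.4000
FA = 28/40 = 0.7000
z(H) = -0.253
z(FA) = 0.524
c = −½·[z(H) + z(FA)] = −0.5 × (-0.253 + 0.524) = -0.1355

c = -0.14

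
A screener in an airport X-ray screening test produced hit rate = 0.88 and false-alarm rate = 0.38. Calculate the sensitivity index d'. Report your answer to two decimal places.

d' = 1.48

z(H) = z(0.88) = 1.175
z(FA) = z(0.38) = -0.305
d' = z(H) − z(FA) = 1.175 − (-0.305) = 1.480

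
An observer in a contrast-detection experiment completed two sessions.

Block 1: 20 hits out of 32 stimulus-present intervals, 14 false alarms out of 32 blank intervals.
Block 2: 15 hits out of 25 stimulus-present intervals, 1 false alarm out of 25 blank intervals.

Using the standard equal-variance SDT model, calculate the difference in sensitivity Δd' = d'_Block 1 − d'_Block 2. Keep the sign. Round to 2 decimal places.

Δd' = -1.53

Block 1: z(0.6250) = 0.319, z(0.4375) = -0.157, d' = 0.476
Block 2: z(0.6000) = 0.253, z(0.0400) = -1.751, d' = 2.004
Δd' = d'_Block 1 − d'_Block 2 = 0.476 − 2.004 = -1.528
Block 2 has the higher sensitivity.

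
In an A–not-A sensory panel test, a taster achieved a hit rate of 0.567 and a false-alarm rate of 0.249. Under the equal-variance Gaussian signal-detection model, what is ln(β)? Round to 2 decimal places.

z(H) = z(0.567) = 0.169
z(FA) = z(0.249) = -0.678
ln β = −½·[z(H)² − z(FA)²] = −0.5 × (0.029 − 0.460) = 0.2155

ln β = 0.22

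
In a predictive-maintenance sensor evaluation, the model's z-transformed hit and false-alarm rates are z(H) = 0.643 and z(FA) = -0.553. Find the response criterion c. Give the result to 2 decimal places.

c = −½·[z(H) + z(FA)] = −½·(0.643 + (-0.553)) = -0.045

c = -0.05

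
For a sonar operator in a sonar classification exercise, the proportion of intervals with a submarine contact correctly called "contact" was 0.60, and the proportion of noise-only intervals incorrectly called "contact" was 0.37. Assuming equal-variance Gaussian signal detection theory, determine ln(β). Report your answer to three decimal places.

Φ⁻¹(0.60) = 0.2533, Φ⁻¹(0.37) = -0.3319
ln β = −½·[z(H)² − z(FA)²] = −0.5 × (0.0642 − 0.1102) = 0.0230

ln β = 0.023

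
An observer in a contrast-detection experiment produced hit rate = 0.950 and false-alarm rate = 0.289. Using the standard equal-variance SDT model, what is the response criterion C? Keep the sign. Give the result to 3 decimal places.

C = -0.544

z(H) = z(0.950) = 1.6449
z(FA) = z(0.289) = -0.5563
c = −½·[z(H) + z(FA)] = −0.5 × (1.6449 + (-0.5563)) = -0.5443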